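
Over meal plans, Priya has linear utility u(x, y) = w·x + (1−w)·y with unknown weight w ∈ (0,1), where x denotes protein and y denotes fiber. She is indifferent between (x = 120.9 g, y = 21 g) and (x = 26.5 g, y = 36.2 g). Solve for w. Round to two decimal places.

Equating utilities: w·120.9 + (1−w)·21 = w·26.5 + (1−w)·36.2.
Collecting terms: w·94.4 = (1−w)·15.2.
Hence w = 15.2/(94.4+15.2) = 15.2/109.6 = 0.14.

w = 0.14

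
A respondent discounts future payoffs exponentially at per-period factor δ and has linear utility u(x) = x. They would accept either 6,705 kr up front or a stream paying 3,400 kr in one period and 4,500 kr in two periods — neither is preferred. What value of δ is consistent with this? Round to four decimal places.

δ ≈ 0.9000

Present value of the stream is 3400·δ + 4500·δ². Indifference gives 3400δ + 4500δ² = 6705.
So 4500δ² + 3400δ − 6705 = 0.
The positive root is δ = [−3400 + √(3400² + 4·4500·6705)] / (2·4500) = (−3400 + 11500.000)/9000 ≈ 0.9000.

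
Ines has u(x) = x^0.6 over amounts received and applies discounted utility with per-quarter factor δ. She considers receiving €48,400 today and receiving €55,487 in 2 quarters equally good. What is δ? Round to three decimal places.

Indifference means u(48400) = δ^2 · u(55487), so δ^2 = u(48400)/u(55487).
With u(x) = x^0.6: δ^2 = 48400^0.6/55487^0.6 = (48400/55487)^0.6 = 0.92128.
Hence δ = (0.92128)^(1/2) = 0.95983.

δ ≈ 0.960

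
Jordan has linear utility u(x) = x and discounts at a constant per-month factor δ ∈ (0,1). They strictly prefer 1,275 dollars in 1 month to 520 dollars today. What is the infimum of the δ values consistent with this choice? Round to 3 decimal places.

Under u(x) = x this choice says 520 < δ·1275.
So δ > 520/1275 = 0.40784.

δ > 0.408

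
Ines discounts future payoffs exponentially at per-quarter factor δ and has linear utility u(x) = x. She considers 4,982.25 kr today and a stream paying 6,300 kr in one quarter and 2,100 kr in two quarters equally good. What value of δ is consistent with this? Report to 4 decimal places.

δ ≈ 0.6500

Present value of the stream is 6300·δ + 2100·δ². Indifference gives 6300δ + 2100δ² = 4982.25.
That is, 2100δ² + 6300δ − 4982.25 = 0, a quadratic in δ.
By the quadratic formula (taking the positive root), δ = (−6300 + √81540900.00) / 4200 ≈ 0.6500.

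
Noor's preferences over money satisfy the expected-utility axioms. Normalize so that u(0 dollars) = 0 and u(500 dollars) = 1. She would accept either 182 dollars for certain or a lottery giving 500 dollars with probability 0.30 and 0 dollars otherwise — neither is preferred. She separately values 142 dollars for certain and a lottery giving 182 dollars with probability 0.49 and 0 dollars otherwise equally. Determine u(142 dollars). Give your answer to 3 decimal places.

0.147

From the first indifference, u(182 dollars) = 0.30·u(500 dollars) + 0.70·u(0 dollars) = 0.30·1 + 0.70·0 = 0.30.
Then u(142 dollars) = 0.49·u(182 dollars) + 0.51·u(0 dollars) = 0.49·0.30 + 0.51·0.00 = 0.1470.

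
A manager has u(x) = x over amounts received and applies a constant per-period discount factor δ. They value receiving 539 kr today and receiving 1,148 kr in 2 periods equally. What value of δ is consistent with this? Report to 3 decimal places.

δ ≈ 0.685

The payoff in 2 periods is discounted by δ^2, so u(539) = δ^2·u(1148) and δ^2 = u(539)/u(1148).
With u(x) = x: δ^2 = 539/1148 = 0.46951.
Taking the square root: δ = 0.46951^(1/2) ≈ 0.685.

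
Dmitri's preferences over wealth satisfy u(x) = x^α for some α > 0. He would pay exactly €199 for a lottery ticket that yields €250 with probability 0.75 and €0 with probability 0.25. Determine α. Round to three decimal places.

The lottery's expected utility is 0.75·u(250) + 0.25·u(0) = 0.75·250^α (since u(0) = 0 for α > 0).
Indifference: 199^α = 0.75·250^α, so (199/250)^α = 0.75.
Taking logs: α·ln(199/250) = ln(0.75), so α = -0.287682 / -0.228156 ≈ 1.261.

α ≈ 1.261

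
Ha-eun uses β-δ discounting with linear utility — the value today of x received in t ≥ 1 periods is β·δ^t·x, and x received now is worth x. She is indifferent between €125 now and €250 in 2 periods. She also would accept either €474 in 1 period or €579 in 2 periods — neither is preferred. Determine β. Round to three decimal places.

From the later pair, β·δ^1·474 = β·δ^2·579; dividing through, δ = 474/579 = 0.81865.
Substituting δ into 125 = β·δ^2·250: β = 125/(167.548) ≈ 0.746.

β ≈ 0.746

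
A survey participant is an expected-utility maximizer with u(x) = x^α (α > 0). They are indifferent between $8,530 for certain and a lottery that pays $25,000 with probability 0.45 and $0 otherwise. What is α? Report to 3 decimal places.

The lottery's expected utility is 0.45·u(25000) + 0.55·u(0) = 0.45·25000^α (since u(0) = 0 for α > 0).
Equating: 8530^α = 0.45·25000^α, i.e. 0.3412^α = 0.45.
α = ln(0.45) / ln(8530/25000) = -0.798508/-1.075286 ≈ 0.743.

α ≈ 0.743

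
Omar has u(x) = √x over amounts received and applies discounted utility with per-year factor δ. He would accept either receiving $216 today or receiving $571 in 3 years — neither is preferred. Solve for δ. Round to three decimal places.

δ ≈ 0.850

The payoff in 3 years is discounted by δ^3, so u(216) = δ^3·u(571) and δ^3 = u(216)/u(571).
With u(x) = √x: δ^3 = √216/√571 = √(216/571) = 0.61505.
Taking the cube root: δ = 0.61505^(1/3) ≈ 0.850.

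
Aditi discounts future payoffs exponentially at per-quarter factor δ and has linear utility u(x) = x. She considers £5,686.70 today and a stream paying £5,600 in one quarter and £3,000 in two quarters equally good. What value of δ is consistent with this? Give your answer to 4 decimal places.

Present value of the stream is 5600·δ + 3000·δ². Indifference gives 5600δ + 3000δ² = 5686.70.
That is, 3000δ² + 5600δ − 5686.70 = 0, a quadratic in δ.
δ = (−5600 + √(5600² + 4·3000·5686.70)) / (2·3000) = (−5600 + √99600400.00) / 6000 ≈ 0.7300.

δ ≈ 0.7300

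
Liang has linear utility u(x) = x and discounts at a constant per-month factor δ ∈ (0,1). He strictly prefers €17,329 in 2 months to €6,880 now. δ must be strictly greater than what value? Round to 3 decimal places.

δ > 0.630

Comparing present values: 6880 < δ^2·17329.
So δ^2 > 6880/17329 = 0.39702; taking the square root of both positive sides preserves the inequality.
δ > 0.39702^(1/2) = 0.630.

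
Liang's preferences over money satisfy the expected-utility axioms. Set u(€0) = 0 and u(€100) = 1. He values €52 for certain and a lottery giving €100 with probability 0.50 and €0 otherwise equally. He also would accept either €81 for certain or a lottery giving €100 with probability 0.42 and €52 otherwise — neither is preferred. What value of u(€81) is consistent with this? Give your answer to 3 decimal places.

0.710

From the first indifference, u(€52) = 0.50·u(€100) + 0.50·u(€0) = 0.50·1 + 0.50·0 = 0.50.
Chaining: u(€81) = 0.42·1.00 + 0.58·0.50 = 0.7100.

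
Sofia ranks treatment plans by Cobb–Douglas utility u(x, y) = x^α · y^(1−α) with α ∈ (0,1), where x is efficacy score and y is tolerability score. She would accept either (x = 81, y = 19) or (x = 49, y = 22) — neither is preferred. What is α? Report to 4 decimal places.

α ≈ 0.2258

Indifference: 81^α · 19^(1−α) = 49^α · 22^(1−α).
Taking logs: α·ln 81 + (1−α)·ln 19 = α·ln 49 + (1−α)·ln 22, i.e. α·0.5026289 = (1−α)·0.1466035.
With A = 0.5026289 and B = 0.1466035: α·A = (1−α)·B, so α = B/(A+B) = 0.1466035/0.6492324 ≈ 0.2258.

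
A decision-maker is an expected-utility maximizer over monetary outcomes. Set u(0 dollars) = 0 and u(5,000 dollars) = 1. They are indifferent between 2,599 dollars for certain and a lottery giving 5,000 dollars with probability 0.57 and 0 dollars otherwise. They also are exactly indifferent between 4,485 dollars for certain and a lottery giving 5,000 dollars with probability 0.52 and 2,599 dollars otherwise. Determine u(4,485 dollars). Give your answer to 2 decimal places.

0.79

The first gamble pins u(2,599 dollars): it must equal 0.57·1 + 0.43·0 = 0.57.
Then u(4,485 dollars) = 0.52·u(5,000 dollars) + 0.48·u(2,599 dollars) = 0.52·1.00 + 0.48·0.57 = 0.7936.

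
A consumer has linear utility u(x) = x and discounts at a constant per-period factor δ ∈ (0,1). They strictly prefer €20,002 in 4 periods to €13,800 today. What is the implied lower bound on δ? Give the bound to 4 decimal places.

δ > 0.9114

The preference means 13800 < δ^4·20002.
So δ^4 > 13800/20002 = 0.68993; taking the 4th root of both positive sides preserves the inequality.
δ > 0.68993^(1/4) = 0.9114.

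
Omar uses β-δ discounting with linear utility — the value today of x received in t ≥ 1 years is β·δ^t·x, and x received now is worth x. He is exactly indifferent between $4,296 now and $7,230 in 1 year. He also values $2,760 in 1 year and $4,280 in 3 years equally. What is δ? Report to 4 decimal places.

δ ≈ 0.8030

From the later pair, β·δ^1·2760 = β·δ^3·4280; dividing through, δ^2 = 2760/4280 = 0.64486, so δ = 0.80303.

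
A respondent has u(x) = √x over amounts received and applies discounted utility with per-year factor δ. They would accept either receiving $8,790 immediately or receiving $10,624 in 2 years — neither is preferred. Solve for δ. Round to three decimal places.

δ ≈ 0.954

Equating discounted utilities: u(8790) = δ^2·u(10624) ⇒ δ^2 = u(8790)/u(10624).
Since u(x) = √x, δ^2 = √(8790/10624) = 0.90960.
Hence δ = (0.90960)^(1/2) = 0.95373.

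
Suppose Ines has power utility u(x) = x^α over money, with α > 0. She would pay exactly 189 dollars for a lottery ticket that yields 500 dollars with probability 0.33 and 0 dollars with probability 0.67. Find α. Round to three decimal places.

EU(lottery) = 0.33·500^α + 0.67·0 = 0.33·500^α.
Equating: 189^α = 0.33·500^α, i.e. 0.3780^α = 0.33.
Take logs: α = ln 0.33 / ln(189/500) ≈ 1.13959.

α ≈ 1.140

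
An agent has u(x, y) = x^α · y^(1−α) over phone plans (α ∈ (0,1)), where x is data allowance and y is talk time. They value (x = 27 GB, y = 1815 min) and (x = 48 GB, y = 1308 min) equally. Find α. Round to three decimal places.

α ≈ 0.363

The Cobb–Douglas utilities coincide, so 27^α·1815^(1−α) = 48^α·1308^(1−α).
(27/48)^α = (1308/1815)^(1−α); take logs: α·ln(27/48) = (1−α)·ln(1308/1815), i.e. α·-0.575364 = (1−α)·-0.327586.
So α/(1−α) = (-0.327586)/(-0.575364) = 0.569354, and α = 0.569354/1.569354 ≈ 0.363.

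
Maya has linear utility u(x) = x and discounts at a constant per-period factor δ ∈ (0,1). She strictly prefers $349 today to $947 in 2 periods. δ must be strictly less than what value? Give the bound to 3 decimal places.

δ < 0.607

Comparing present values: 349 > δ^2·947.
Dividing by 947: δ^2 < 0.36853. Both sides are positive, so the square root keeps the direction.
δ < 0.36853^(1/2) = 0.607.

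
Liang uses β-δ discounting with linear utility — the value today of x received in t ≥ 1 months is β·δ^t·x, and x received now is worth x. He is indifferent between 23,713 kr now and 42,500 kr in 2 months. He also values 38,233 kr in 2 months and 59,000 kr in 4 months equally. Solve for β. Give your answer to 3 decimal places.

The second indifference involves only future payoffs, so β cancels: β·δ^2·38233 = β·δ^4·59000, giving δ^2 = 38233/59000 = 0.64802, so δ = 0.80499.
The first indifference: 23713 = β·δ^2·42500, so β = 23713/(δ^2·42500) = 23713/(0.64802·42500) ≈ 0.861.

β ≈ 0.861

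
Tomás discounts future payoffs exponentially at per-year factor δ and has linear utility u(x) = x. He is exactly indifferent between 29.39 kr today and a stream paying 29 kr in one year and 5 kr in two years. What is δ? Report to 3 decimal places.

Present value of the stream is 29·δ + 5·δ². Indifference gives 29δ + 5δ² = 29.39.
That is, 5δ² + 29δ − 29.39 = 0, a quadratic in δ.
By the quadratic formula (taking the positive root), δ = (−29 + √1428.80) / 10 ≈ 0.880.

δ ≈ 0.880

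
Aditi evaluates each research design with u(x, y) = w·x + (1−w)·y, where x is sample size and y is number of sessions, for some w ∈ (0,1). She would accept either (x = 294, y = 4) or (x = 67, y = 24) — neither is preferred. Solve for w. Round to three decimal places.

Equating utilities: w·294 + (1−w)·4 = w·67 + (1−w)·24.
w·(294−67) = (1−w)·(24−4), i.e. w·227 = (1−w)·20.
The marginal rate of substitution is 20/227, so w = 20/(227+20) = 0.081.

w = 0.081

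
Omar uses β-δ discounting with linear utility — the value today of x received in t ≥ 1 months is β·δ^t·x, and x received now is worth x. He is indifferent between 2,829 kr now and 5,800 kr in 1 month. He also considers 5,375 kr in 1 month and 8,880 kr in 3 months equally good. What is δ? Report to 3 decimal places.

Both payoffs in the second observation are in the future, so β drops out: δ^1·5375 = δ^3·8880 ⇒ δ^2 = 5375/8880 = 0.60529, so δ = 0.77801.

δ ≈ 0.778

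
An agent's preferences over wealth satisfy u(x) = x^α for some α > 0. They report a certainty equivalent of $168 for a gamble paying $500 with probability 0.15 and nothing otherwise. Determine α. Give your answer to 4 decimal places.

The lottery's expected utility is 0.15·u(500) + 0.85·u(0) = 0.15·500^α (since u(0) = 0 for α > 0).
Equating: 168^α = 0.15·500^α, i.e. 0.3360^α = 0.15.
α = ln(0.15) / ln(168/500) = -1.8971200/-1.0906441 ≈ 1.7394.

α ≈ 1.7394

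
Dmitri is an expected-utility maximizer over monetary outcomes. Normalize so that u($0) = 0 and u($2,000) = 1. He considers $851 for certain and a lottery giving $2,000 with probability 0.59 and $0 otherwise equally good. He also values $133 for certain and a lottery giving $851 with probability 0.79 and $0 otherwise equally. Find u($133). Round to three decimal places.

First, u($851) = 0.59·u($2,000) + 0.41·u($0) = 0.59.
Chaining: u($133) = 0.79·0.59 + 0.21·0.00 = 0.4661.

0.466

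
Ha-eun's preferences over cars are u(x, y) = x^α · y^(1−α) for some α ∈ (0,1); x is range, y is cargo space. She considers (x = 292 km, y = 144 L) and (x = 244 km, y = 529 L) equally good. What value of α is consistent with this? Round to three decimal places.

α ≈ 0.879

Indifference: 292^α · 144^(1−α) = 244^α · 529^(1−α).
(292/244)^α = (529/144)^(1−α); take logs: α·ln(292/244) = (1−α)·ln(529/144), i.e. α·0.179586 = (1−α)·1.301175.
With A = 0.179586 and B = 1.301175: α·A = (1−α)·B, so α = B/(A+B) = 1.301175/1.480761 ≈ 0.879.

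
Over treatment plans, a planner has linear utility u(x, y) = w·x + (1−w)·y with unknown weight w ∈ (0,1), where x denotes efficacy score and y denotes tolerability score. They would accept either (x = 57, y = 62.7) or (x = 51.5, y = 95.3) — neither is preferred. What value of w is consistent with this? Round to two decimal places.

u(57,62.7) = u(51.5,95.3) means w·57 + (1−w)·62.7 = w·51.5 + (1−w)·95.3.
w·(57−51.5) = (1−w)·(95.3−62.7), i.e. w·5.5 = (1−w)·32.6.
Hence w = 32.6/(5.5+32.6) = 32.6/38.1 = 0.86.

w = 0.86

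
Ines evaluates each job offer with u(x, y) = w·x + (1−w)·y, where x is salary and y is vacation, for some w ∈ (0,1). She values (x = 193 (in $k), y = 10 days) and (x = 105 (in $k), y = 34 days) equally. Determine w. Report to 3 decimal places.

w = 0.214

Equating utilities: w·193 + (1−w)·10 = w·105 + (1−w)·34.
w·(193−105) = (1−w)·(34−10), i.e. w·88 = (1−w)·24.
So w/(1−w) = 24/88 = 0.2727, giving w = 24/(88+24) = 0.214.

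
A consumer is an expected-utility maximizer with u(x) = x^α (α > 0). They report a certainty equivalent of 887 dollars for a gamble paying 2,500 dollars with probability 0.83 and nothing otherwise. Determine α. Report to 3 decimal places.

EU(lottery) = 0.83·2500^α + 0.17·0 = 0.83·2500^α.
Indifference: 887^α = 0.83·2500^α, so (887/2500)^α = 0.83.
Take logs: α = ln 0.83 / ln(887/2500) ≈ 0.17982.

α ≈ 0.180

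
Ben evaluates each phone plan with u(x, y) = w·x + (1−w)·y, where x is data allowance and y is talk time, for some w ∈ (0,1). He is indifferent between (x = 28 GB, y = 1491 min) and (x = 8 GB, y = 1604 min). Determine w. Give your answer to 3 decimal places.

u(28,1491) = u(8,1604) means w·28 + (1−w)·1491 = w·8 + (1−w)·1604.
w·(28−8) = (1−w)·(1604−1491), i.e. w·20 = (1−w)·113.
Hence w = 113/(20+113) = 113/133 = 0.850.

w = 0.850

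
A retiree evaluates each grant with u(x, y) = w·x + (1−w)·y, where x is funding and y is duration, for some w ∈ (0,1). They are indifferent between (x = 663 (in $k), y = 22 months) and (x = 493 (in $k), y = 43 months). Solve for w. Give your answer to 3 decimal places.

Indifference: w·663 + (1−w)·22 = w·493 + (1−w)·43.
Collecting terms: w·170 = (1−w)·21.
So w/(1−w) = 21/170 = 0.1235, giving w = 21/(170+21) = 0.110.

w = 0.110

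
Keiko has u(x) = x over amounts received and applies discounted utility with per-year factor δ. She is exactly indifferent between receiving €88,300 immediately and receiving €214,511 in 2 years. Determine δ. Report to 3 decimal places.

δ ≈ 0.642

The payoff in 2 years is discounted by δ^2, so u(88300) = δ^2·u(214511) and δ^2 = u(88300)/u(214511).
With u(x) = x: δ^2 = 88300/214511 = 0.41163.
Hence δ = (0.41163)^(1/2) = 0.64159.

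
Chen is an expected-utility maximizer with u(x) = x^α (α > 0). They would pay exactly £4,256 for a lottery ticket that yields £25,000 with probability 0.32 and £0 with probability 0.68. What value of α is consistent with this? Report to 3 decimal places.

α ≈ 0.644

Since u(0) = 0, the lottery's EU is 0.32·25000^α.
Equating: 4256^α = 0.32·25000^α, i.e. 0.1702^α = 0.32.
Take logs: α = ln 0.32 / ln(4256/25000) ≈ 0.64355.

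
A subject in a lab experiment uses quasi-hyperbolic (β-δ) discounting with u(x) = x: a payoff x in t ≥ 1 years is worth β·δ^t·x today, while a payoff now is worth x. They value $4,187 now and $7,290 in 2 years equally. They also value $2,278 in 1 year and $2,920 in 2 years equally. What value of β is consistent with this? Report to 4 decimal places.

The second indifference involves only future payoffs, so β cancels: β·δ^1·2278 = β·δ^2·2920, giving δ = 2278/2920 = 0.78014.
Substituting δ into 4187 = β·δ^2·7290: β = 4187/(4436.794) ≈ 0.9437.

β ≈ 0.9437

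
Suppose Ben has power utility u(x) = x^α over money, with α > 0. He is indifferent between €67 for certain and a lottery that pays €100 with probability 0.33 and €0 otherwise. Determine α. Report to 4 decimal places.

α ≈ 2.7684

The lottery's expected utility is 0.33·u(100) + 0.67·u(0) = 0.33·100^α (since u(0) = 0 for α > 0).
Equating: 67^α = 0.33·100^α, i.e. 0.6700^α = 0.33.
α = ln(0.33) / ln(67/100) = -1.1086626/-0.4004776 ≈ 2.7684.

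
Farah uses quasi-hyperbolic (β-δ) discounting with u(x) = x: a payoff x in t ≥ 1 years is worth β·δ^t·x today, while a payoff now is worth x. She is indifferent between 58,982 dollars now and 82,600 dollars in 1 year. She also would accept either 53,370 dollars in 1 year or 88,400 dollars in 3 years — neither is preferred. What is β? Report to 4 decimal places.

From the later pair, β·δ^1·53370 = β·δ^3·88400; dividing through, δ^2 = 53370/88400 = 0.60373, so δ = 0.77700.
The first indifference: 58982 = β·δ·82600, so β = 58982/(δ·82600) = 58982/(0.77700·82600) ≈ 0.9190.

β ≈ 0.9190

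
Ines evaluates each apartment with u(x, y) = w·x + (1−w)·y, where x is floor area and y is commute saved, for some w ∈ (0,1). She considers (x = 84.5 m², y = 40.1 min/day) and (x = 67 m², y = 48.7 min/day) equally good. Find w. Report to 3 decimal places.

w = 0.330

u(84.5,40.1) = u(67,48.7) means w·84.5 + (1−w)·40.1 = w·67 + (1−w)·48.7.
w·(84.5−67) = (1−w)·(48.7−40.1), i.e. w·17.5 = (1−w)·8.6.
Hence w = 8.6/(17.5+8.6) = 8.6/26.1 = 0.330.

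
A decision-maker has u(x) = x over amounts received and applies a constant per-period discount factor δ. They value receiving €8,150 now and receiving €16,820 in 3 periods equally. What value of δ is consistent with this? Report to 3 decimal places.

δ ≈ 0.785

Indifference means u(8150) = δ^3 · u(16820), so δ^3 = u(8150)/u(16820).
With u(x) = x: δ^3 = 8150/16820 = 0.48454.
Hence δ = (0.48454)^(1/3) = 0.78544.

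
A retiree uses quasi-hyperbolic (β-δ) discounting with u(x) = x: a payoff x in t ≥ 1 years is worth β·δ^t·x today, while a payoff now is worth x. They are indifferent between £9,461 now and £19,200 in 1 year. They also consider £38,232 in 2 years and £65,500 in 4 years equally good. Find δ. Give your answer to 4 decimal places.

δ ≈ 0.7640

Both payoffs in the second observation are in the future, so β drops out: δ^2·38232 = δ^4·65500 ⇒ δ^2 = 38232/65500 = 0.58369, so δ = 0.76400.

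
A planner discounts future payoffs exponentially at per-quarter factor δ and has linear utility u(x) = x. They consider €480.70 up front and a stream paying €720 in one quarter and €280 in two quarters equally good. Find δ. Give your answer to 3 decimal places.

δ ≈ 0.550

Present value of the stream is 720·δ + 280·δ². Indifference gives 720δ + 280δ² = 480.70.
That is, 280δ² + 720δ − 480.70 = 0, a quadratic in δ.
The positive root is δ = [−720 + √(720² + 4·280·480.70)] / (2·280) = (−720 + 1028.000)/560 ≈ 0.550.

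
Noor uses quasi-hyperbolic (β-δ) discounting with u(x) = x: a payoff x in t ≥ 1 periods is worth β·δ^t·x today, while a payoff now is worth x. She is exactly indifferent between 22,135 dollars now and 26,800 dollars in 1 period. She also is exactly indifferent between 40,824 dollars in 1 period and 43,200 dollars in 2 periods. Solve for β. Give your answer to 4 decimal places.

β ≈ 0.8740

Both payoffs in the second observation are in the future, so β drops out: δ^1·40824 = δ^2·43200 ⇒ δ = 40824/43200 = 0.94500.
Now use the now-vs-future pair: 22135 = β·δ·26800 gives β = 22135/(0.94500·26800) ≈ 0.8740.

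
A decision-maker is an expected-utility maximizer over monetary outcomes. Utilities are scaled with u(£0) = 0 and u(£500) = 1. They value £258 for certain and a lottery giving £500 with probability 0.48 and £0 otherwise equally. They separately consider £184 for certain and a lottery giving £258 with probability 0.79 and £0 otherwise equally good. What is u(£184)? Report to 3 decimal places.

The first gamble pins u(£258): it must equal 0.48·1 + 0.52·0 = 0.48.
The second indifference gives u(£184) = 0.79·u(£258) + 0.21·u(£0) = 0.79·0.48 + 0.21·0.00 = 0.3792.

0.379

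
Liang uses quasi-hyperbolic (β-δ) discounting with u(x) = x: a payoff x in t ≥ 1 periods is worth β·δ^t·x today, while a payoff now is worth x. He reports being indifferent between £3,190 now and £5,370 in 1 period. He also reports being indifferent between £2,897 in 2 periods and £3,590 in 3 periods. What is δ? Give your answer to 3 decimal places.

From the later pair, β·δ^2·2897 = β·δ^3·3590; dividing through, δ = 2897/3590 = 0.80696.

δ ≈ 0.807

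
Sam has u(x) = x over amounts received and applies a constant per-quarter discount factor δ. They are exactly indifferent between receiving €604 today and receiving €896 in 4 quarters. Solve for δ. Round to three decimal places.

δ ≈ 0.906

Equating discounted utilities: u(604) = δ^4·u(896) ⇒ δ^4 = u(604)/u(896).
With u(x) = x: δ^4 = 604/896 = 0.67411.
Taking the 4th root: δ = 0.67411^(1/4) ≈ 0.906.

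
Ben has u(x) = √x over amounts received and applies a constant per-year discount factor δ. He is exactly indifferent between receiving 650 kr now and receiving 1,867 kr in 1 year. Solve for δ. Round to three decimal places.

The payoff in 1 year is discounted by δ, so u(650) = δ·u(1867) and δ = u(650)/u(1867).
With u(x) = √x: δ = √650/√1867 = √(650/1867) = 0.59004.

δ ≈ 0.590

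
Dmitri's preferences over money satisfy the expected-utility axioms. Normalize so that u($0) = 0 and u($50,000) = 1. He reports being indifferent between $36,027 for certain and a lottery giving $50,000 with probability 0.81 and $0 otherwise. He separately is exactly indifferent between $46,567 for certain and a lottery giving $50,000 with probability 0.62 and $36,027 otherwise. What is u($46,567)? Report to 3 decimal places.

0.928

First, u($36,027) = 0.81·u($50,000) + 0.19·u($0) = 0.81.
Then u($46,567) = 0.62·u($50,000) + 0.38·u($36,027) = 0.62·1.00 + 0.38·0.81 = 0.9278.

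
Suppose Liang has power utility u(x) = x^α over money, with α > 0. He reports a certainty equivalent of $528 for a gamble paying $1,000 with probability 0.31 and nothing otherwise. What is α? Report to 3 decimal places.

Since u(0) = 0, the lottery's EU is 0.31·1000^α.
Setting u(528) equal to that: 528^α = 0.31·1000^α ⇒ (528/1000)^α = 0.31.
Taking logs: α·ln(528/1000) = ln(0.31), so α = -1.171183 / -0.638659 ≈ 1.834.

α ≈ 1.834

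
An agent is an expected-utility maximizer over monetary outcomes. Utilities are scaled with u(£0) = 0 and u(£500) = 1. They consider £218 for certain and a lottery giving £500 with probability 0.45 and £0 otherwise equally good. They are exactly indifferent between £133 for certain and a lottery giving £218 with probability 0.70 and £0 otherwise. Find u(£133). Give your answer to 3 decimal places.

From the first indifference, u(£218) = 0.45·u(£500) + 0.55·u(£0) = 0.45·1 + 0.55·0 = 0.45.
The second indifference gives u(£133) = 0.70·u(£218) + 0.30·u(£0) = 0.70·0.45 + 0.30·0.00 = 0.3150.

0.315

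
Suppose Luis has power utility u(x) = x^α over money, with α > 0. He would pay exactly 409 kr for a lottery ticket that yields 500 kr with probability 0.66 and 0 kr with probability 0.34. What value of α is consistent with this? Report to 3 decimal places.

Since u(0) = 0, the lottery's EU is 0.66·500^α.
Indifference: 409^α = 0.66·500^α, so (409/500)^α = 0.66.
Take logs: α = ln 0.66 / ln(409/500) ≈ 2.06834.

α ≈ 2.068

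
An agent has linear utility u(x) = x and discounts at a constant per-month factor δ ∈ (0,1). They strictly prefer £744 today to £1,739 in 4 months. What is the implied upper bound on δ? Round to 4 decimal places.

δ < 0.8088

The preference means 744 > δ^4·1739.
Hence δ^4 < 744/1739 = 0.42783, and x ↦ x^(1/4) is increasing on (0,∞).
δ < (744/1739)^(1/4) ≈ 0.8088.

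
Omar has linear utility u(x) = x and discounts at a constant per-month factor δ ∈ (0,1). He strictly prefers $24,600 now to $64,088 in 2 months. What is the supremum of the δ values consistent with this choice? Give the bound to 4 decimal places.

The preference means 24600 > δ^2·64088.
Hence δ^2 < 24600/64088 = 0.38385, and x ↦ x^(1/2) is increasing on (0,∞).
δ < (24600/64088)^(1/2) ≈ 0.6196.

δ < 0.6196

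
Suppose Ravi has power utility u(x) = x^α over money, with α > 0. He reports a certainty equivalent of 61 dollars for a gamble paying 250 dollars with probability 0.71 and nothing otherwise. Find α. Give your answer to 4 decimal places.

α ≈ 0.2428

Since u(0) = 0, the lottery's EU is 0.71·250^α.
Indifference: 61^α = 0.71·250^α, so (61/250)^α = 0.71.
α = ln(0.71) / ln(61/250) = -0.3424903/-1.4105871 ≈ 0.2428.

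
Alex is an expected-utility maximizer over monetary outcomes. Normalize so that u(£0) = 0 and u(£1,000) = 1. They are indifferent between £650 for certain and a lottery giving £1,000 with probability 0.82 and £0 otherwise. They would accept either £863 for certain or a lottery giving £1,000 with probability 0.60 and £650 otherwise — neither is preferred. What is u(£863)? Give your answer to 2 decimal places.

From the first indifference, u(£650) = 0.82·u(£1,000) + 0.18·u(£0) = 0.82·1 + 0.18·0 = 0.82.
Chaining: u(£863) = 0.60·1.00 + 0.40·0.82 = 0.9280.

0.93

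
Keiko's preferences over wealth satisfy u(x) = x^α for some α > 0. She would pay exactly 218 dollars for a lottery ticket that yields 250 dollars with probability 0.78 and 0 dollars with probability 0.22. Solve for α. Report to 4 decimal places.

EU(lottery) = 0.78·250^α + 0.22·0 = 0.78·250^α.
Equating: 218^α = 0.78·250^α, i.e. 0.8720^α = 0.78.
α = ln(0.78) / ln(218/250) = -0.2484614/-0.1369659 ≈ 1.8140.

α ≈ 1.8140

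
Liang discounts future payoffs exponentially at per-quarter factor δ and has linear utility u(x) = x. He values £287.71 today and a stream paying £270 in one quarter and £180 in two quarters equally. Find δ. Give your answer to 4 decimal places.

δ ≈ 0.7200

Equating present values: 287.71 = 270δ + 180δ².
Rearranged: 180δ² + 270δ − 287.71 = 0.
By the quadratic formula (taking the positive root), δ = (−270 + √280051.20) / 360 ≈ 0.7200.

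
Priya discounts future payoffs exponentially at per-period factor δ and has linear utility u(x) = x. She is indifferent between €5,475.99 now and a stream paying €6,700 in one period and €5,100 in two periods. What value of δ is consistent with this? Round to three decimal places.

δ ≈ 0.570

The stream is worth 6700δ + 5100δ² today, so 6700δ + 5100δ² = 5475.99.
Rearranged: 5100δ² + 6700δ − 5475.99 = 0.
By the quadratic formula (taking the positive root), δ = (−6700 + √156600196.00) / 10200 ≈ 0.570.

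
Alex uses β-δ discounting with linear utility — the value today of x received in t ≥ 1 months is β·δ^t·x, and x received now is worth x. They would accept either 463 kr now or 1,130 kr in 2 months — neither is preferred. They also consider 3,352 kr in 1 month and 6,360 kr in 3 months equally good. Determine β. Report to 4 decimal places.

From the later pair, β·δ^1·3352 = β·δ^3·6360; dividing through, δ^2 = 3352/6360 = 0.52704, so δ = 0.72598.
The first indifference: 463 = β·δ^2·1130, so β = 463/(δ^2·1130) = 463/(0.52704·1130) ≈ 0.7774.

β ≈ 0.7774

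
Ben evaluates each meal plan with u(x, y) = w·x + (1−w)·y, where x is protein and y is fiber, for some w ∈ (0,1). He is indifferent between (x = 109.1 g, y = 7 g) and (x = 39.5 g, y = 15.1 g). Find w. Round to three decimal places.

Indifference: w·109.1 + (1−w)·7 = w·39.5 + (1−w)·15.1.
Collecting terms: w·69.6 = (1−w)·8.1.
The marginal rate of substitution is 8.1/69.6, so w = 8.1/(69.6+8.1) = 0.104.

w = 0.104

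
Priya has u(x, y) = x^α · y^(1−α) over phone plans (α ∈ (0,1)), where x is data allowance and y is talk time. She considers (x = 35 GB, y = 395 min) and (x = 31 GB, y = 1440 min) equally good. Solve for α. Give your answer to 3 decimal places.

Set the two utilities equal: 35^α·395^(1−α) = 31^α·1440^(1−α).
(35/31)^α = (1440/395)^(1−α); take logs: α·ln(35/31) = (1−α)·ln(1440/395), i.e. α·0.121361 = (1−α)·1.293513.
With A = 0.121361 and B = 1.293513: α·A = (1−α)·B, so α = B/(A+B) = 1.293513/1.414874 ≈ 0.914.

α ≈ 0.914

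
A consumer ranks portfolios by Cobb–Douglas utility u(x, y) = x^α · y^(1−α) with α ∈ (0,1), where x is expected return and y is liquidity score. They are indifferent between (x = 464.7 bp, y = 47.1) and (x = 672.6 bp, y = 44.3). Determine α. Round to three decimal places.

Set the two utilities equal: 464.7^α·47.1^(1−α) = 672.6^α·44.3^(1−α).
Taking logs: α·ln 464.7 + (1−α)·ln 47.1 = α·ln 672.6 + (1−α)·ln 44.3, i.e. α·-0.369759 = (1−α)·-0.061288.
With A = -0.369759 and B = -0.061288: α·A = (1−α)·B, so α = B/(A+B) = -0.061288/-0.431047 ≈ 0.142.

α ≈ 0.142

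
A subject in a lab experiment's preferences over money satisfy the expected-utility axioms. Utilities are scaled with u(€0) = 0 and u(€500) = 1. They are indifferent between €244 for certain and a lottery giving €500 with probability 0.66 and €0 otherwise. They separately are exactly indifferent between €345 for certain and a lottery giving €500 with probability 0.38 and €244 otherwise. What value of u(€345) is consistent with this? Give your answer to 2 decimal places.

0.79

From the first indifference, u(€244) = 0.66·u(€500) + 0.34·u(€0) = 0.66·1 + 0.34·0 = 0.66.
Then u(€345) = 0.38·u(€500) + 0.62·u(€244) = 0.38·1.00 + 0.62·0.66 = 0.7892.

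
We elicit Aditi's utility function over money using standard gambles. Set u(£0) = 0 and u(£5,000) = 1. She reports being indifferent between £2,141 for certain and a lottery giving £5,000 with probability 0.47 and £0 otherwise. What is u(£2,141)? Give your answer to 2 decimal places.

0.47

The indifference gives u(£2,141) = 0.47·u(£5,000) + 0.53·u(£0) = 0.47·1 + 0.53·0 = 0.47.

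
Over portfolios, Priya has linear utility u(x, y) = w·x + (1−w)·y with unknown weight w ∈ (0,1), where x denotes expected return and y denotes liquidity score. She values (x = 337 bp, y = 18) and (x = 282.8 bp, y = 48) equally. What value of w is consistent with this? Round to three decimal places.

w = 0.356

Indifference: w·337 + (1−w)·18 = w·282.8 + (1−w)·48.
Rearranging, 54.2·w − 30·(1−w) = 0.
So w/(1−w) = 30/54.2 = 0.5535, giving w = 30/(54.2+30) = 0.356.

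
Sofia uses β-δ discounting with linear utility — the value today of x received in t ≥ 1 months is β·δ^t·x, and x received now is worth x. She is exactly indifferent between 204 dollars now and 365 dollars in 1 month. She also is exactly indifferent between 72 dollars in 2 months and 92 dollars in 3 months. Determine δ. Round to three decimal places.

δ ≈ 0.783

Both payoffs in the second observation are in the future, so β drops out: δ^2·72 = δ^3·92 ⇒ δ = 72/92 = 0.78261.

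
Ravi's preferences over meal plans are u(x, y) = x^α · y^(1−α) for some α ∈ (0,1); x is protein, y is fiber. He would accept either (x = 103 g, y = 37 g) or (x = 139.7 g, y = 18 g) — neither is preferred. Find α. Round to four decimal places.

α ≈ 0.7028

Indifference: 103^α · 37^(1−α) = 139.7^α · 18^(1−α).
Taking logs: α·ln 103 + (1−α)·ln 37 = α·ln 139.7 + (1−α)·ln 18, i.e. α·-0.3047683 = (1−α)·-0.7205462.
With A = -0.3047683 and B = -0.7205462: α·A = (1−α)·B, so α = B/(A+B) = -0.7205462/-1.0253145 ≈ 0.7028.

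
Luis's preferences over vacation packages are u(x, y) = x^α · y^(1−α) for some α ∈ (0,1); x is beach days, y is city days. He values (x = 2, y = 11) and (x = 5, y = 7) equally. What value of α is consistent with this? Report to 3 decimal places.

α ≈ 0.330

Indifference: 2^α · 11^(1−α) = 5^α · 7^(1−α).
(2/5)^α = (7/11)^(1−α); take logs: α·ln(2/5) = (1−α)·ln(7/11), i.e. α·-0.916291 = (1−α)·-0.451985.
With A = -0.916291 and B = -0.451985: α·A = (1−α)·B, so α = B/(A+B) = -0.451985/-1.368276 ≈ 0.330.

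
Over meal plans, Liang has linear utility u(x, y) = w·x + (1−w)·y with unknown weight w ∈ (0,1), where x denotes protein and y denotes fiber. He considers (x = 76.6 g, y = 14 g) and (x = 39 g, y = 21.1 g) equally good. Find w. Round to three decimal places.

w = 0.159

Equating utilities: w·76.6 + (1−w)·14 = w·39 + (1−w)·21.1.
Rearranging, 37.6·w − 7.1·(1−w) = 0.
The marginal rate of substitution is 7.1/37.6, so w = 7.1/(37.6+7.1) = 0.159.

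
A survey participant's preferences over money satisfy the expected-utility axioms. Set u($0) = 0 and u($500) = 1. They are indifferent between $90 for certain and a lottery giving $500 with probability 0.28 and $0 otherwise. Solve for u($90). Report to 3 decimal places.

0.280

By the standard-gamble method, u($90) is just the indifference probability on the best outcome: 0.28.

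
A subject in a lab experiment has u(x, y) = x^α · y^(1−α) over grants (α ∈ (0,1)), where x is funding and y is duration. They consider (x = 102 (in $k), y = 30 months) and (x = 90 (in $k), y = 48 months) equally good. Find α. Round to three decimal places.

α ≈ 0.790

Indifference: 102^α · 30^(1−α) = 90^α · 48^(1−α).
Taking logs: α·ln 102 + (1−α)·ln 30 = α·ln 90 + (1−α)·ln 48, i.e. α·0.125163 = (1−α)·0.470004.
With A = 0.125163 and B = 0.470004: α·A = (1−α)·B, so α = B/(A+B) = 0.470004/0.595167 ≈ 0.790.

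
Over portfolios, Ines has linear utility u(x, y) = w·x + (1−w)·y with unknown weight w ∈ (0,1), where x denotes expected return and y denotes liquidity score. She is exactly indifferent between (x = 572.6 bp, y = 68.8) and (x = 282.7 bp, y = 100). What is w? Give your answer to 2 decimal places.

Equating utilities: w·572.6 + (1−w)·68.8 = w·282.7 + (1−w)·100.
Collecting terms: w·289.9 = (1−w)·31.2.
The marginal rate of substitution is 31.2/289.9, so w = 31.2/(289.9+31.2) = 0.10.

w = 0.10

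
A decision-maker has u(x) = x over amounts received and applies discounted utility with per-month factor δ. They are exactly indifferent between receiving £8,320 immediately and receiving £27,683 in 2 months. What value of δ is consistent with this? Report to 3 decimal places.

The payoff in 2 months is discounted by δ^2, so u(8320) = δ^2·u(27683) and δ^2 = u(8320)/u(27683).
With u(x) = x: δ^2 = 8320/27683 = 0.30055.
Taking the square root: δ = 0.30055^(1/2) ≈ 0.548.

δ ≈ 0.548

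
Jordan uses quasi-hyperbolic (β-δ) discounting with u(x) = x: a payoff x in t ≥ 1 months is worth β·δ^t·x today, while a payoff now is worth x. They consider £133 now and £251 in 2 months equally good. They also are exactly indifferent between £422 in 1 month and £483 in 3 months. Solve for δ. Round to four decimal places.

From the later pair, β·δ^1·422 = β·δ^3·483; dividing through, δ^2 = 422/483 = 0.87371, so δ = 0.93472.

δ ≈ 0.9347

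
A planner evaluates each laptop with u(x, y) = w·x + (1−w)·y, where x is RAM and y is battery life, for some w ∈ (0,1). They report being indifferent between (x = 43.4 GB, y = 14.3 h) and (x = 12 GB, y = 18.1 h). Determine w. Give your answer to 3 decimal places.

w = 0.108

Indifference: w·43.4 + (1−w)·14.3 = w·12 + (1−w)·18.1.
w·(43.4−12) = (1−w)·(18.1−14.3), i.e. w·31.4 = (1−w)·3.8.
So w/(1−w) = 3.8/31.4 = 0.1210, giving w = 3.8/(31.4+3.8) = 0.108.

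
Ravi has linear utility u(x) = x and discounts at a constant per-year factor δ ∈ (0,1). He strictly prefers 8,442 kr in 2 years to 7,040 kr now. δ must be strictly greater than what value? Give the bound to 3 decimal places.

Comparing present values: 7040 < δ^2·8442.
So δ^2 > 7040/8442 = 0.83393; taking the square root of both positive sides preserves the inequality.
δ > 0.83393^(1/2) = 0.913.

δ > 0.913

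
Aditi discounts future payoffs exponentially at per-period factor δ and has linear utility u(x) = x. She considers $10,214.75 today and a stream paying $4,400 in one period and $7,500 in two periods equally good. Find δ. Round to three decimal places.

δ ≈ 0.910

Present value of the stream is 4400·δ + 7500·δ². Indifference gives 4400δ + 7500δ² = 10214.75.
So 7500δ² + 4400δ − 10214.75 = 0.
By the quadratic formula (taking the positive root), δ = (−4400 + √325802500.00) / 15000 ≈ 0.910.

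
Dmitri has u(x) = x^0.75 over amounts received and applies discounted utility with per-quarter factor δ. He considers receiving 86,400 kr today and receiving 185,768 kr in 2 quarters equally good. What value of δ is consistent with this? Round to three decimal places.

δ ≈ 0.750

The payoff in 2 quarters is discounted by δ^2, so u(86400) = δ^2·u(185768) and δ^2 = u(86400)/u(185768).
With u(x) = x^0.75: δ^2 = 86400^0.75/185768^0.75 = (86400/185768)^0.75 = 0.56319.
Taking the square root: δ = 0.56319^(1/2) ≈ 0.750.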